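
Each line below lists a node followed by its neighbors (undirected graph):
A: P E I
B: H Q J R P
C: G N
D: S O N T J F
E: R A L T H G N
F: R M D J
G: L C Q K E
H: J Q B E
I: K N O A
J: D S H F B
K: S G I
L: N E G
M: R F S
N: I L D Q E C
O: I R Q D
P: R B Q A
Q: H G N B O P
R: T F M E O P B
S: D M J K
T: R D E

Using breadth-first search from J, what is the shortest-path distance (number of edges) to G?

3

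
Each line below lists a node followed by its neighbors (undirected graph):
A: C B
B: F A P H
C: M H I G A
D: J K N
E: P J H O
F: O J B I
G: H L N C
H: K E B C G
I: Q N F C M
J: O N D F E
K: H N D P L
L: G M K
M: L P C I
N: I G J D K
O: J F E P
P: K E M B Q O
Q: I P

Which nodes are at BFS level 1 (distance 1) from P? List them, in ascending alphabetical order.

B, E, K, M, O, Q

Level 0: P
Level 1: B, E, K, M, O, Q
Level 2: A, C, D, F, H, I, J, L, N
Level 3: G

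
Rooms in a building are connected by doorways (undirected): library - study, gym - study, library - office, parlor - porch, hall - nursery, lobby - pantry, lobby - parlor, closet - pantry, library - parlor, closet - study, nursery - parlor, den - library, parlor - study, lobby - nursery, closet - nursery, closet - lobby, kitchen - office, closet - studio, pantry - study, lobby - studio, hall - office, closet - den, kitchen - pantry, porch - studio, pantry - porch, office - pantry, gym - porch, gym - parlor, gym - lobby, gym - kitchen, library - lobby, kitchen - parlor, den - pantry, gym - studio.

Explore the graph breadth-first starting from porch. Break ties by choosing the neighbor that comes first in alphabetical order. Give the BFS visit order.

Visit porch; enqueue gym, pantry, parlor, studio → queue [gym, pantry, parlor, studio]
Visit gym; enqueue kitchen, lobby, study → queue [pantry, parlor, studio, kitchen, lobby, study]
Visit pantry; enqueue closet, den, office → queue [parlor, studio, kitchen, lobby, study, closet, den, office]
Visit parlor; enqueue library, nursery → queue [studio, kitchen, lobby, study, closet, den, office, library, nursery]
Visit studio → queue [kitchen, lobby, study, closet, den, office, library, nursery]
Visit kitchen → queue [lobby, study, closet, den, office, library, nursery]
Visit lobby → queue [study, closet, den, office, library, nursery]
Visit study → queue [closet, den, office, library, nursery]
Visit closet → queue [den, office, library, nursery]
Visit den → queue [office, library, nursery]
Visit office; enqueue hall → queue [library, nursery, hall]
Visit library → queue [nursery, hall]
Visit nursery → queue [hall]
Visit hall → queue []

porch → gym → pantry → parlor → studio → kitchen → lobby → study → closet → den → office → library → nursery → hall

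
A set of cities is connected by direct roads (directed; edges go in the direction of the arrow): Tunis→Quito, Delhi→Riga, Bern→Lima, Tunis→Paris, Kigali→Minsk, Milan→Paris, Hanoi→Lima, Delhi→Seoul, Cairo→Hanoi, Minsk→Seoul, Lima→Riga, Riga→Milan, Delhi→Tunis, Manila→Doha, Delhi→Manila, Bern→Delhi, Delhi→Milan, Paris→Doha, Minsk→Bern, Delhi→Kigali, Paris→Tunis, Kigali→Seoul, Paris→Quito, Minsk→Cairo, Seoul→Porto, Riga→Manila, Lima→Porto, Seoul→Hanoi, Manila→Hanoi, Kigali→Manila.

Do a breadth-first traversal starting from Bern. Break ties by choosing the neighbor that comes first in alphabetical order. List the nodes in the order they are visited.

Bern → Delhi → Lima → Kigali → Manila → Milan → Riga → Seoul → Tunis → Porto → Minsk → Doha → Hanoi → Paris → Quito → Cairo

Visit Bern; enqueue Delhi, Lima → queue [Delhi, Lima]
Visit Delhi; enqueue Kigali, Manila, Milan, Riga, Seoul, Tunis → queue [Lima, Kigali, Manila, Milan, Riga, Seoul, Tunis]
Visit Lima; enqueue Porto → queue [Kigali, Manila, Milan, Riga, Seoul, Tunis, Porto]
Visit Kigali; enqueue Minsk → queue [Manila, Milan, Riga, Seoul, Tunis, Porto, Minsk]
Visit Manila; enqueue Doha, Hanoi → queue [Milan, Riga, Seoul, Tunis, Porto, Minsk, Doha, Hanoi]
Visit Milan; enqueue Paris → queue [Riga, Seoul, Tunis, Porto, Minsk, Doha, Hanoi, Paris]
Visit Riga → queue [Seoul, Tunis, Porto, Minsk, Doha, Hanoi, Paris]
Visit Seoul → queue [Tunis, Porto, Minsk, Doha, Hanoi, Paris]
Visit Tunis; enqueue Quito → queue [Porto, Minsk, Doha, Hanoi, Paris, Quito]
Visit Porto → queue [Minsk, Doha, Hanoi, Paris, Quito]
Visit Minsk; enqueue Cairo → queue [Doha, Hanoi, Paris, Quito, Cairo]
Visit Doha → queue [Hanoi, Paris, Quito, Cairo]
Visit Hanoi → queue [Paris, Quito, Cairo]
Visit Paris → queue [Quito, Cairo]
Visit Quito → queue [Cairo]
Visit Cairo → queue []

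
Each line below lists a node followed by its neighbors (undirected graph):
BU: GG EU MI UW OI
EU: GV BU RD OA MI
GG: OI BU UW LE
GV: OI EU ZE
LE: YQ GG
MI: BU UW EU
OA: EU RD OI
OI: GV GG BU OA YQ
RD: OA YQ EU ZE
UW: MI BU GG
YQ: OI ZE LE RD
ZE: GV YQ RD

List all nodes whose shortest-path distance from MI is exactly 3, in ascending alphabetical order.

LE, YQ, ZE

Level 0: MI
Level 1: BU, EU, UW
Level 2: GG, GV, OA, OI, RD
Level 3: LE, YQ, ZE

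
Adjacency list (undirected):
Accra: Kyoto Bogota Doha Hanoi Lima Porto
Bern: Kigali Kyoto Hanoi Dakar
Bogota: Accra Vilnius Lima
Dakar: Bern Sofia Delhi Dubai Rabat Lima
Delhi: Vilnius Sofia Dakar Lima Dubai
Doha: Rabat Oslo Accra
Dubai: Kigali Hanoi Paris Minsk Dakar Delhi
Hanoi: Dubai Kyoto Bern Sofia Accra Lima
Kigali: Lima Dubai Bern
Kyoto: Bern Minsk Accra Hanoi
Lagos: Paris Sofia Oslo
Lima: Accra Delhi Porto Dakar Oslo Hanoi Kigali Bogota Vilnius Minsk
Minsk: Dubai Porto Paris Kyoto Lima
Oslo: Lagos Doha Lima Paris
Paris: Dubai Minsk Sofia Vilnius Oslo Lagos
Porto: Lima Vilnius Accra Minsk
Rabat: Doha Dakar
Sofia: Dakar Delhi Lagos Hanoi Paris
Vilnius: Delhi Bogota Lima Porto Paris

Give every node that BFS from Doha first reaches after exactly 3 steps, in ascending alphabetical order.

Bern, Delhi, Dubai, Kigali, Minsk, Sofia, Vilnius

Level 0: Doha
Level 1: Accra, Oslo, Rabat
Level 2: Bogota, Dakar, Hanoi, Kyoto, Lagos, Lima, Paris, Porto
Level 3: Bern, Delhi, Dubai, Kigali, Minsk, Sofia, Vilnius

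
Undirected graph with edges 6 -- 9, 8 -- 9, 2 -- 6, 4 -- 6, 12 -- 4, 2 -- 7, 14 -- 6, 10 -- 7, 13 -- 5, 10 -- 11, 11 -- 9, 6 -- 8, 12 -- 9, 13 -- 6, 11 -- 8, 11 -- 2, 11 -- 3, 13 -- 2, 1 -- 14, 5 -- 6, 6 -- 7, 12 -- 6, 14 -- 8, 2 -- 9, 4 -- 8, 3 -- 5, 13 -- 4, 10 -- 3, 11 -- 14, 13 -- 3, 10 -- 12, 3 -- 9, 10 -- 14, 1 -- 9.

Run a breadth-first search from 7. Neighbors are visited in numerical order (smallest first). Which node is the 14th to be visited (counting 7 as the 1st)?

1

Visit 7; enqueue 2, 6, 10 → queue [2, 6, 10]
Visit 2; enqueue 9, 11, 13 → queue [6, 10, 9, 11, 13]
Visit 6; enqueue 4, 5, 8, 12, 14 → queue [10, 9, 11, 13, 4, 5, 8, 12, 14]
Visit 10; enqueue 3 → queue [9, 11, 13, 4, 5, 8, 12, 14, 3]
Visit 9; enqueue 1 → queue [11, 13, 4, 5, 8, 12, 14, 3, 1]
Visit 11 → queue [13, 4, 5, 8, 12, 14, 3, 1]
Visit 13 → queue [4, 5, 8, 12, 14, 3, 1]
Visit 4 → queue [5, 8, 12, 14, 3, 1]
Visit 5 → queue [8, 12, 14, 3, 1]
Visit 8 → queue [12, 14, 3, 1]
Visit 12 → queue [14, 3, 1]
Visit 14 → queue [3, 1]
Visit 3 → queue [1]
Visit 1 → queue []

Visit order: 7, 2, 6, 10, 9, 11, 13, 4, 5, 8, 12, 14, 3, 1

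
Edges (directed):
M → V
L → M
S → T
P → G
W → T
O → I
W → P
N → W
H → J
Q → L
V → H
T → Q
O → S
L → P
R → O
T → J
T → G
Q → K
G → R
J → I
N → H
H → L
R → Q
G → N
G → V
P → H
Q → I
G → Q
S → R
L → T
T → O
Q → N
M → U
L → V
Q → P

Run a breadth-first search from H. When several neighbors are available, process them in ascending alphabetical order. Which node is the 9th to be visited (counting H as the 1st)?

Visit H; enqueue J, L → queue [J, L]
Visit J; enqueue I → queue [L, I]
Visit L; enqueue M, P, T, V → queue [I, M, P, T, V]
Visit I → queue [M, P, T, V]
Visit M; enqueue U → queue [P, T, V, U]
Visit P; enqueue G → queue [T, V, U, G]
Visit T; enqueue O, Q → queue [V, U, G, O, Q]
Visit V → queue [U, G, O, Q]
Visit U → queue [G, O, Q]
Visit G; enqueue N, R → queue [O, Q, N, R]
Visit O; enqueue S → queue [Q, N, R, S]
Visit Q; enqueue K → queue [N, R, S, K]
Visit N; enqueue W → queue [R, S, K, W]
Visit R → queue [S, K, W]
Visit S → queue [K, W]
Visit K → queue [W]
Visit W → queue []

Visit order: H, J, L, I, M, P, T, V, U, G, O, Q, N, R, S, K, W

U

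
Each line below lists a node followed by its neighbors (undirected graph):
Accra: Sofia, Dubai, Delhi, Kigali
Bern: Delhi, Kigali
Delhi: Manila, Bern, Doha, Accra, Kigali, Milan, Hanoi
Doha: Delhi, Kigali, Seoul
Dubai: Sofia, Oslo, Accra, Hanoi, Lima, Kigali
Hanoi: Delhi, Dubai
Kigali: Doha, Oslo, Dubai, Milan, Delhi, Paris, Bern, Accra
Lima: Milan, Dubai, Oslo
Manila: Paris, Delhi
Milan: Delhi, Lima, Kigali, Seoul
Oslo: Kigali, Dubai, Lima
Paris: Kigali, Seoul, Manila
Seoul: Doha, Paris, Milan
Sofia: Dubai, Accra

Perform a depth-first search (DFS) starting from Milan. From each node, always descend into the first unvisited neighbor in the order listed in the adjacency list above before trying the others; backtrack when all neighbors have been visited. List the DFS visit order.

Milan, Delhi, Manila, Paris, Kigali, Doha, Seoul, Oslo, Dubai, Sofia, Accra, Hanoi, Lima, Bern

Visit Milan
Milan → Delhi
Delhi → Manila
Manila → Paris
Paris → Kigali
Kigali → Doha
Doha → Seoul
Kigali → Oslo
Oslo → Dubai
Dubai → Sofia
Sofia → Accra
Dubai → Hanoi
Dubai → Lima
Kigali → Bern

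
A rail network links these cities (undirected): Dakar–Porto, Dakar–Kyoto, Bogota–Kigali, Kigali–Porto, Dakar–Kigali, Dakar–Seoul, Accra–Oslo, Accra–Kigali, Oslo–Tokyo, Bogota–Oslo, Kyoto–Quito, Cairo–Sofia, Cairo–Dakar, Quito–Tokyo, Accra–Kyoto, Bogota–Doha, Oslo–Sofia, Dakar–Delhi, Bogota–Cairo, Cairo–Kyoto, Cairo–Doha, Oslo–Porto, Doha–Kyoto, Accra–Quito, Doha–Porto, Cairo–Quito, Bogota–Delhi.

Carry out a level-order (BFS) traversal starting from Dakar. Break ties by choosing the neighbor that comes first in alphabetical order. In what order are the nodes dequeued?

Visit Dakar; enqueue Cairo, Delhi, Kigali, Kyoto, Porto, Seoul → queue [Cairo, Delhi, Kigali, Kyoto, Porto, Seoul]
Visit Cairo; enqueue Bogota, Doha, Quito, Sofia → queue [Delhi, Kigali, Kyoto, Porto, Seoul, Bogota, Doha, Quito, Sofia]
Visit Delhi → queue [Kigali, Kyoto, Porto, Seoul, Bogota, Doha, Quito, Sofia]
Visit Kigali; enqueue Accra → queue [Kyoto, Porto, Seoul, Bogota, Doha, Quito, Sofia, Accra]
Visit Kyoto → queue [Porto, Seoul, Bogota, Doha, Quito, Sofia, Accra]
Visit Porto; enqueue Oslo → queue [Seoul, Bogota, Doha, Quito, Sofia, Accra, Oslo]
Visit Seoul → queue [Bogota, Doha, Quito, Sofia, Accra, Oslo]
Visit Bogota → queue [Doha, Quito, Sofia, Accra, Oslo]
Visit Doha → queue [Quito, Sofia, Accra, Oslo]
Visit Quito; enqueue Tokyo → queue [Sofia, Accra, Oslo, Tokyo]
Visit Sofia → queue [Accra, Oslo, Tokyo]
Visit Accra → queue [Oslo, Tokyo]
Visit Oslo → queue [Tokyo]
Visit Tokyo → queue []

Dakar → Cairo → Delhi → Kigali → Kyoto → Porto → Seoul → Bogota → Doha → Quito → Sofia → Accra → Oslo → Tokyo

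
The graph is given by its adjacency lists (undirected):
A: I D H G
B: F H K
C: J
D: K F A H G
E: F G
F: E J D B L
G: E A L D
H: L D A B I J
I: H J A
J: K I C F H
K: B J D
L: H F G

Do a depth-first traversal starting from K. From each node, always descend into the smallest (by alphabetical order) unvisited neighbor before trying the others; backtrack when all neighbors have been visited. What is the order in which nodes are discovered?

Visit K
K → B
B → F
F → D
D → A
A → G
G → E
G → L
L → H
H → I
I → J
J → C

K, B, F, D, A, G, E, L, H, I, J, C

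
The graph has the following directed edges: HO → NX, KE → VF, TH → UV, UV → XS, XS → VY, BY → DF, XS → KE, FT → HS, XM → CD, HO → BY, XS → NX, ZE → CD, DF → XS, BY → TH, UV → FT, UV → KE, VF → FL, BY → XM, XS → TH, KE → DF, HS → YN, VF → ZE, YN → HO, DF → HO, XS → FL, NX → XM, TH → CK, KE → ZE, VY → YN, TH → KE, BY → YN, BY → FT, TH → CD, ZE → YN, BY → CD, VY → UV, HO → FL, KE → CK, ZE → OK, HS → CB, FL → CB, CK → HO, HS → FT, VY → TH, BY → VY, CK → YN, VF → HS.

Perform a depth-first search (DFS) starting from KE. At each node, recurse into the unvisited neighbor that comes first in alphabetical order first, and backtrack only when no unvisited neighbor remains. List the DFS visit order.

KE → CK → HO → BY → CD → DF → XS → FL → CB → NX → XM → TH → UV → FT → HS → YN → VY → VF → ZE → OK

Visit KE
KE → CK
CK → HO
HO → BY
BY → CD
BY → DF
DF → XS
XS → FL
FL → CB
XS → NX
NX → XM
XS → TH
TH → UV
UV → FT
FT → HS
HS → YN
XS → VY
KE → VF
VF → ZE
ZE → OK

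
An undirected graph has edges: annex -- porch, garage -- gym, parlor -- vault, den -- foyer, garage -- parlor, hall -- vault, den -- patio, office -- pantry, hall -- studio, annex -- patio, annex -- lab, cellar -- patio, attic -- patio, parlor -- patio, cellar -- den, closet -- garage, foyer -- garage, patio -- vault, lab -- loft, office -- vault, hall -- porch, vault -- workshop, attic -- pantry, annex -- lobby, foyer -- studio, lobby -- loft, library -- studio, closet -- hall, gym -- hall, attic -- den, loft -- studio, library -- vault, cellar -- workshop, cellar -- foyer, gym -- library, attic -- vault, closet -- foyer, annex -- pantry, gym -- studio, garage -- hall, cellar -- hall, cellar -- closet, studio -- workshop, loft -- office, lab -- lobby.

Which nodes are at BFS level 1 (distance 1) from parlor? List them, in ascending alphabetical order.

garage, patio, vault

Level 0: parlor
Level 1: garage, patio, vault
Level 2: annex, attic, cellar, closet, den, foyer, gym, hall, library, office, workshop
Level 3: lab, lobby, loft, pantry, porch, studio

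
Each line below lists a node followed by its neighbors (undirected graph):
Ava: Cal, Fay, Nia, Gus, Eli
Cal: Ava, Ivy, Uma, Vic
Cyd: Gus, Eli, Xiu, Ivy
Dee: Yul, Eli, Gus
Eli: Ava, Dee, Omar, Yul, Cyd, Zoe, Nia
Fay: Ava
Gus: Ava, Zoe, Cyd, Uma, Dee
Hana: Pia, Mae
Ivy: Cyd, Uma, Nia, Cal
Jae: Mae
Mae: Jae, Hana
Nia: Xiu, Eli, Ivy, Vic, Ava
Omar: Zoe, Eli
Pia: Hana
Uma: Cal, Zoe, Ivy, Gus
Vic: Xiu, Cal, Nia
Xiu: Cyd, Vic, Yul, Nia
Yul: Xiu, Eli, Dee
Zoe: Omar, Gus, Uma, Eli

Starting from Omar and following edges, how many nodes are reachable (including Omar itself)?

BFS from Omar visits: Omar, Eli, Zoe, Ava, Cyd, Dee, Nia, Yul, Gus, Uma, Cal, Fay, Ivy, Xiu, Vic
Reachable nodes: 15 of 19 total.

15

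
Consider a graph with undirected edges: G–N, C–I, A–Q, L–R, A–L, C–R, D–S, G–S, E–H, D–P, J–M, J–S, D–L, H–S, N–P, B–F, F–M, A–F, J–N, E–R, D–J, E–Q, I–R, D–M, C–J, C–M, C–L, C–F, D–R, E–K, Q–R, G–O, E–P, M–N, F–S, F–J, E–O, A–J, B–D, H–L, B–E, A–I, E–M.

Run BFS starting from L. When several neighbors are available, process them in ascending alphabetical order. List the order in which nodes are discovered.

L, A, C, D, H, R, F, I, J, Q, M, B, P, S, E, N, G, K, O

Visit L; enqueue A, C, D, H, R → queue [A, C, D, H, R]
Visit A; enqueue F, I, J, Q → queue [C, D, H, R, F, I, J, Q]
Visit C; enqueue M → queue [D, H, R, F, I, J, Q, M]
Visit D; enqueue B, P, S → queue [H, R, F, I, J, Q, M, B, P, S]
Visit H; enqueue E → queue [R, F, I, J, Q, M, B, P, S, E]
Visit R → queue [F, I, J, Q, M, B, P, S, E]
Visit F → queue [I, J, Q, M, B, P, S, E]
Visit I → queue [J, Q, M, B, P, S, E]
Visit J; enqueue N → queue [Q, M, B, P, S, E, N]
Visit Q → queue [M, B, P, S, E, N]
Visit M → queue [B, P, S, E, N]
Visit B → queue [P, S, E, N]
Visit P → queue [S, E, N]
Visit S; enqueue G → queue [E, N, G]
Visit E; enqueue K, O → queue [N, G, K, O]
Visit N → queue [G, K, O]
Visit G → queue [K, O]
Visit K → queue [O]
Visit O → queue []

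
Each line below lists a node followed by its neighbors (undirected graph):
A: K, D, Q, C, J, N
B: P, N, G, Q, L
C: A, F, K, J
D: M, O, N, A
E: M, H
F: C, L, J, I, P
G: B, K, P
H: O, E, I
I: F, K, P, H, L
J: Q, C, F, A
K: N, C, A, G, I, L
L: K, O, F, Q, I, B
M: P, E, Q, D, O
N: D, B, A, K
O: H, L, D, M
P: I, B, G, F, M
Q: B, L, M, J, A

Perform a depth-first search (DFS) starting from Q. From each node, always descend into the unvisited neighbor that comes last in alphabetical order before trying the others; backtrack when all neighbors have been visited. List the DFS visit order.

Q M P I L O H E D N K G B C J F A

Visit Q
Q → M
M → P
P → I
I → L
L → O
O → H
H → E
O → D
D → N
N → K
K → G
G → B
K → C
C → J
J → F
J → A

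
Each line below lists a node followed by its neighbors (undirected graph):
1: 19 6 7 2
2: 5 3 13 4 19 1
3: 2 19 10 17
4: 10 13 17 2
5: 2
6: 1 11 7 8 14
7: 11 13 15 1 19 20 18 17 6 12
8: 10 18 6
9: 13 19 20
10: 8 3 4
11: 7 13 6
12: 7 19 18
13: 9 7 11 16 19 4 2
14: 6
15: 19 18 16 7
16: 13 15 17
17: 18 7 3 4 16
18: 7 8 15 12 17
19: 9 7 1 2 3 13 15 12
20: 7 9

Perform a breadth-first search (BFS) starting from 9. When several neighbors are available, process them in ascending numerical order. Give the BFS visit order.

9 → 13 → 19 → 20 → 2 → 4 → 7 → 11 → 16 → 1 → 3 → 12 → 15 → 5 → 10 → 17 → 6 → 18 → 8 → 14

Visit 9; enqueue 13, 19, 20 → queue [13, 19, 20]
Visit 13; enqueue 2, 4, 7, 11, 16 → queue [19, 20, 2, 4, 7, 11, 16]
Visit 19; enqueue 1, 3, 12, 15 → queue [20, 2, 4, 7, 11, 16, 1, 3, 12, 15]
Visit 20 → queue [2, 4, 7, 11, 16, 1, 3, 12, 15]
Visit 2; enqueue 5 → queue [4, 7, 11, 16, 1, 3, 12, 15, 5]
Visit 4; enqueue 10, 17 → queue [7, 11, 16, 1, 3, 12, 15, 5, 10, 17]
Visit 7; enqueue 6, 18 → queue [11, 16, 1, 3, 12, 15, 5, 10, 17, 6, 18]
Visit 11 → queue [16, 1, 3, 12, 15, 5, 10, 17, 6, 18]
Visit 16 → queue [1, 3, 12, 15, 5, 10, 17, 6, 18]
Visit 1 → queue [3, 12, 15, 5, 10, 17, 6, 18]
Visit 3 → queue [12, 15, 5, 10, 17, 6, 18]
Visit 12 → queue [15, 5, 10, 17, 6, 18]
Visit 15 → queue [5, 10, 17, 6, 18]
Visit 5 → queue [10, 17, 6, 18]
Visit 10; enqueue 8 → queue [17, 6, 18, 8]
Visit 17 → queue [6, 18, 8]
Visit 6; enqueue 14 → queue [18, 8, 14]
Visit 18 → queue [8, 14]
Visit 8 → queue [14]
Visit 14 → queue []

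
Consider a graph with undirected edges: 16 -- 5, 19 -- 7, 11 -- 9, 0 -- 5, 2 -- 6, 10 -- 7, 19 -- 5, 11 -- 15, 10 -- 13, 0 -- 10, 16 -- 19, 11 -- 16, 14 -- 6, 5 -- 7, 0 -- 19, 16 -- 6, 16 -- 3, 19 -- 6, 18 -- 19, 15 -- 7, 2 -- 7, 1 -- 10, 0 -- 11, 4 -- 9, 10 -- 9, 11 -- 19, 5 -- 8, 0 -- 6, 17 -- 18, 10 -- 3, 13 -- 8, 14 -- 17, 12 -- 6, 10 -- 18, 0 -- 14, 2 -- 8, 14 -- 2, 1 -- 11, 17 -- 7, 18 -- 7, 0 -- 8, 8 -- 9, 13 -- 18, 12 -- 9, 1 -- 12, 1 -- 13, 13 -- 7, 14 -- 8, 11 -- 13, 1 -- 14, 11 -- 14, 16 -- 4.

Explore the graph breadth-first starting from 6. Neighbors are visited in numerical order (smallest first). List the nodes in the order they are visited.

6 0 2 12 14 16 19 5 8 10 11 7 1 9 17 3 4 18 13 15

Visit 6; enqueue 0, 2, 12, 14, 16, 19 → queue [0, 2, 12, 14, 16, 19]
Visit 0; enqueue 5, 8, 10, 11 → queue [2, 12, 14, 16, 19, 5, 8, 10, 11]
Visit 2; enqueue 7 → queue [12, 14, 16, 19, 5, 8, 10, 11, 7]
Visit 12; enqueue 1, 9 → queue [14, 16, 19, 5, 8, 10, 11, 7, 1, 9]
Visit 14; enqueue 17 → queue [16, 19, 5, 8, 10, 11, 7, 1, 9, 17]
Visit 16; enqueue 3, 4 → queue [19, 5, 8, 10, 11, 7, 1, 9, 17, 3, 4]
Visit 19; enqueue 18 → queue [5, 8, 10, 11, 7, 1, 9, 17, 3, 4, 18]
Visit 5 → queue [8, 10, 11, 7, 1, 9, 17, 3, 4, 18]
Visit 8; enqueue 13 → queue [10, 11, 7, 1, 9, 17, 3, 4, 18, 13]
Visit 10 → queue [11, 7, 1, 9, 17, 3, 4, 18, 13]
Visit 11; enqueue 15 → queue [7, 1, 9, 17, 3, 4, 18, 13, 15]
Visit 7 → queue [1, 9, 17, 3, 4, 18, 13, 15]
Visit 1 → queue [9, 17, 3, 4, 18, 13, 15]
Visit 9 → queue [17, 3, 4, 18, 13, 15]
Visit 17 → queue [3, 4, 18, 13, 15]
Visit 3 → queue [4, 18, 13, 15]
Visit 4 → queue [18, 13, 15]
Visit 18 → queue [13, 15]
Visit 13 → queue [15]
Visit 15 → queue []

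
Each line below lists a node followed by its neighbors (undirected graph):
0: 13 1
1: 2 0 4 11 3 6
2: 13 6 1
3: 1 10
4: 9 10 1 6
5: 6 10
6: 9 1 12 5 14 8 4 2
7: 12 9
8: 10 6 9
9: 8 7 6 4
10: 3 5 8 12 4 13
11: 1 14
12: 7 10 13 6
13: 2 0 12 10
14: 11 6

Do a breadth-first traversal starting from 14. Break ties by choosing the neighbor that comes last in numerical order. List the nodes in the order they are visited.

14 11 6 1 12 9 8 5 4 2 3 0 13 10 7

Visit 14; enqueue 11, 6 → queue [11, 6]
Visit 11; enqueue 1 → queue [6, 1]
Visit 6; enqueue 12, 9, 8, 5, 4, 2 → queue [1, 12, 9, 8, 5, 4, 2]
Visit 1; enqueue 3, 0 → queue [12, 9, 8, 5, 4, 2, 3, 0]
Visit 12; enqueue 13, 10, 7 → queue [9, 8, 5, 4, 2, 3, 0, 13, 10, 7]
Visit 9 → queue [8, 5, 4, 2, 3, 0, 13, 10, 7]
Visit 8 → queue [5, 4, 2, 3, 0, 13, 10, 7]
Visit 5 → queue [4, 2, 3, 0, 13, 10, 7]
Visit 4 → queue [2, 3, 0, 13, 10, 7]
Visit 2 → queue [3, 0, 13, 10, 7]
Visit 3 → queue [0, 13, 10, 7]
Visit 0 → queue [13, 10, 7]
Visit 13 → queue [10, 7]
Visit 10 → queue [7]
Visit 7 → queue []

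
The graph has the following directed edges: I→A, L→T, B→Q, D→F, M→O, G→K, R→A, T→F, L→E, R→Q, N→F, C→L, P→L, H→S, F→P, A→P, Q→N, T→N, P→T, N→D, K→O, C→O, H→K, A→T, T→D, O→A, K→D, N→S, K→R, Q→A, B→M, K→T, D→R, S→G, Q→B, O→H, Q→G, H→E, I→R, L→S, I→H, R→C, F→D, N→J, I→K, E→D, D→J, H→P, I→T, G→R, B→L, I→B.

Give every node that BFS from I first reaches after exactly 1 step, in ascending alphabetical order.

Level 0: I
Level 1: A, B, H, K, R, T
Level 2: C, D, E, F, L, M, N, O, P, Q, S
Level 3: G, J

A, B, H, K, R, T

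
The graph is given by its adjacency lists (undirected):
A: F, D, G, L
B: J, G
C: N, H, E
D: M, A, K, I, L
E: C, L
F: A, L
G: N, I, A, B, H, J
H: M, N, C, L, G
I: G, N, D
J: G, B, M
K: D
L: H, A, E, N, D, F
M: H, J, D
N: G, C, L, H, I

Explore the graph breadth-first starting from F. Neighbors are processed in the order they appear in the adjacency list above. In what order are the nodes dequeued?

Visit F; enqueue A, L → queue [A, L]
Visit A; enqueue D, G → queue [L, D, G]
Visit L; enqueue H, E, N → queue [D, G, H, E, N]
Visit D; enqueue M, K, I → queue [G, H, E, N, M, K, I]
Visit G; enqueue B, J → queue [H, E, N, M, K, I, B, J]
Visit H; enqueue C → queue [E, N, M, K, I, B, J, C]
Visit E → queue [N, M, K, I, B, J, C]
Visit N → queue [M, K, I, B, J, C]
Visit M → queue [K, I, B, J, C]
Visit K → queue [I, B, J, C]
Visit I → queue [B, J, C]
Visit B → queue [J, C]
Visit J → queue [C]
Visit C → queue []

F → A → L → D → G → H → E → N → M → K → I → B → J → C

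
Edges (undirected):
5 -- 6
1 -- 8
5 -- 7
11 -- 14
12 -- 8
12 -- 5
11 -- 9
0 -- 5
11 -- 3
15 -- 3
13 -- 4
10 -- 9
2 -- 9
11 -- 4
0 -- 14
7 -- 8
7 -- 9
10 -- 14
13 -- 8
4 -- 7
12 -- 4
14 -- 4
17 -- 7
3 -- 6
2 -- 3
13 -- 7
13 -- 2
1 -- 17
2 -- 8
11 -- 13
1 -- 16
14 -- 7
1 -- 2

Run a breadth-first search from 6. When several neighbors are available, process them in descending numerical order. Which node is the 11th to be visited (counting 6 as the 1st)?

Visit 6; enqueue 5, 3 → queue [5, 3]
Visit 5; enqueue 12, 7, 0 → queue [3, 12, 7, 0]
Visit 3; enqueue 15, 11, 2 → queue [12, 7, 0, 15, 11, 2]
Visit 12; enqueue 8, 4 → queue [7, 0, 15, 11, 2, 8, 4]
Visit 7; enqueue 17, 14, 13, 9 → queue [0, 15, 11, 2, 8, 4, 17, 14, 13, 9]
Visit 0 → queue [15, 11, 2, 8, 4, 17, 14, 13, 9]
Visit 15 → queue [11, 2, 8, 4, 17, 14, 13, 9]
Visit 11 → queue [2, 8, 4, 17, 14, 13, 9]
Visit 2; enqueue 1 → queue [8, 4, 17, 14, 13, 9, 1]
Visit 8 → queue [4, 17, 14, 13, 9, 1]
Visit 4 → queue [17, 14, 13, 9, 1]
Visit 17 → queue [14, 13, 9, 1]
Visit 14; enqueue 10 → queue [13, 9, 1, 10]
Visit 13 → queue [9, 1, 10]
Visit 9 → queue [1, 10]
Visit 1; enqueue 16 → queue [10, 16]
Visit 10 → queue [16]
Visit 16 → queue []

Visit order: 6, 5, 3, 12, 7, 0, 15, 11, 2, 8, 4, 17, 14, 13, 9, 1, 10, 16

4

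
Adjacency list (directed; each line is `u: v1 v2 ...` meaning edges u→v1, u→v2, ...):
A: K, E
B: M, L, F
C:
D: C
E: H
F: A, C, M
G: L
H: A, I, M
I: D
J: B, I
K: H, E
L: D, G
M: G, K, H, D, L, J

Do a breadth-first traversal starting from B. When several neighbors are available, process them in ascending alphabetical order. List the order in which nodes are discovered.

B, F, L, M, A, C, D, G, H, J, K, E, I

Visit B; enqueue F, L, M → queue [F, L, M]
Visit F; enqueue A, C → queue [L, M, A, C]
Visit L; enqueue D, G → queue [M, A, C, D, G]
Visit M; enqueue H, J, K → queue [A, C, D, G, H, J, K]
Visit A; enqueue E → queue [C, D, G, H, J, K, E]
Visit C → queue [D, G, H, J, K, E]
Visit D → queue [G, H, J, K, E]
Visit G → queue [H, J, K, E]
Visit H; enqueue I → queue [J, K, E, I]
Visit J → queue [K, E, I]
Visit K → queue [E, I]
Visit E → queue [I]
Visit I → queue []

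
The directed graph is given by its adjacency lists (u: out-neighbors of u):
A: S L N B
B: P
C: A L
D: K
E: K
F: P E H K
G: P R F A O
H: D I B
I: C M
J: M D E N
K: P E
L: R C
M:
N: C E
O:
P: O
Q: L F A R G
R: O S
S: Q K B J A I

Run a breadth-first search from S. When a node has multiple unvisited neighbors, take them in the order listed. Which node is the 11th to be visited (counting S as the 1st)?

G

Visit S; enqueue Q, K, B, J, A, I → queue [Q, K, B, J, A, I]
Visit Q; enqueue L, F, R, G → queue [K, B, J, A, I, L, F, R, G]
Visit K; enqueue P, E → queue [B, J, A, I, L, F, R, G, P, E]
Visit B → queue [J, A, I, L, F, R, G, P, E]
Visit J; enqueue M, D, N → queue [A, I, L, F, R, G, P, E, M, D, N]
Visit A → queue [I, L, F, R, G, P, E, M, D, N]
Visit I; enqueue C → queue [L, F, R, G, P, E, M, D, N, C]
Visit L → queue [F, R, G, P, E, M, D, N, C]
Visit F; enqueue H → queue [R, G, P, E, M, D, N, C, H]
Visit R; enqueue O → queue [G, P, E, M, D, N, C, H, O]
Visit G → queue [P, E, M, D, N, C, H, O]
Visit P → queue [E, M, D, N, C, H, O]
Visit E → queue [M, D, N, C, H, O]
Visit M → queue [D, N, C, H, O]
Visit D → queue [N, C, H, O]
Visit N → queue [C, H, O]
Visit C → queue [H, O]
Visit H → queue [O]
Visit O → queue []

Visit order: S, Q, K, B, J, A, I, L, F, R, G, P, E, M, D, N, C, H, O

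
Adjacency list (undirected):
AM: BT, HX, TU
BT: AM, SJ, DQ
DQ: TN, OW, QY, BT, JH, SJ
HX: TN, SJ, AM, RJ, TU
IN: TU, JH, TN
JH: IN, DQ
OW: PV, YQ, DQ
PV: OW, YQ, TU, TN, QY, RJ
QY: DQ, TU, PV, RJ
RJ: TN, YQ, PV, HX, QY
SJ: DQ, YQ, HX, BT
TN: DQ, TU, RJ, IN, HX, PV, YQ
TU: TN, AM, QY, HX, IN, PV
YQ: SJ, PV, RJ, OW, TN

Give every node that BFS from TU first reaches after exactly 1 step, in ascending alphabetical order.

AM, HX, IN, PV, QY, TN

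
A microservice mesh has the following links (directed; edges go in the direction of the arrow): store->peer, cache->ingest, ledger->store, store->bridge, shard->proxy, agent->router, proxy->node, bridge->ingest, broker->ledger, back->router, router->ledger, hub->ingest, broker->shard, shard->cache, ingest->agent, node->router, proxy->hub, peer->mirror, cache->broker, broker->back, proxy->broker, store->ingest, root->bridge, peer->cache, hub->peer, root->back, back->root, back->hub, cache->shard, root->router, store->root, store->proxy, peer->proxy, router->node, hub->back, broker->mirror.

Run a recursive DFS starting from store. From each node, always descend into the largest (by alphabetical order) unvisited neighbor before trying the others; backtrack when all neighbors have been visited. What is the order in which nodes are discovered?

Visit store
store → root
root → router
router → node
router → ledger
root → bridge
bridge → ingest
ingest → agent
root → back
back → hub
hub → peer
peer → proxy
proxy → broker
broker → shard
shard → cache
broker → mirror

store, root, router, node, ledger, bridge, ingest, agent, back, hub, peer, proxy, broker, shard, cache, mirror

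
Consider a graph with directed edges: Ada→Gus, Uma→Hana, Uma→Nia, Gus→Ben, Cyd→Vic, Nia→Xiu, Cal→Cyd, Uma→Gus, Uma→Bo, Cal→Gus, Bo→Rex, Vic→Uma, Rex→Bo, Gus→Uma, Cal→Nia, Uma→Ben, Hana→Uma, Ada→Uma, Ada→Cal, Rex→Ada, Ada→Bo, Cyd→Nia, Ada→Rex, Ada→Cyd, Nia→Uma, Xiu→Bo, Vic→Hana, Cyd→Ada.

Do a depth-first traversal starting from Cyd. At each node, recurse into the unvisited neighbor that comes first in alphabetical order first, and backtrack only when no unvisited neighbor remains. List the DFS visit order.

Cyd Ada Bo Rex Cal Gus Ben Uma Hana Nia Xiu Vic

Visit Cyd
Cyd → Ada
Ada → Bo
Bo → Rex
Ada → Cal
Cal → Gus
Gus → Ben
Gus → Uma
Uma → Hana
Uma → Nia
Nia → Xiu
Cyd → Vic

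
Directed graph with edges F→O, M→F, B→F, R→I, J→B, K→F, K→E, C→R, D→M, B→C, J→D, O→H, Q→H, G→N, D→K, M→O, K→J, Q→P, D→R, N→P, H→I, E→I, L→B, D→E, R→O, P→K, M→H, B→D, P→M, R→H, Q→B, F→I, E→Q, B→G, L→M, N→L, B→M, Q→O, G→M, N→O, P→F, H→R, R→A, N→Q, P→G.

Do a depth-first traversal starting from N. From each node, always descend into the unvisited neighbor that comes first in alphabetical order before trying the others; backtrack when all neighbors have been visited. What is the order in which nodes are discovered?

N → L → B → C → R → A → H → I → O → D → E → Q → P → F → G → M → K → J

Visit N
N → L
L → B
B → C
C → R
R → A
R → H
H → I
R → O
B → D
D → E
E → Q
Q → P
P → F
P → G
G → M
P → K
K → J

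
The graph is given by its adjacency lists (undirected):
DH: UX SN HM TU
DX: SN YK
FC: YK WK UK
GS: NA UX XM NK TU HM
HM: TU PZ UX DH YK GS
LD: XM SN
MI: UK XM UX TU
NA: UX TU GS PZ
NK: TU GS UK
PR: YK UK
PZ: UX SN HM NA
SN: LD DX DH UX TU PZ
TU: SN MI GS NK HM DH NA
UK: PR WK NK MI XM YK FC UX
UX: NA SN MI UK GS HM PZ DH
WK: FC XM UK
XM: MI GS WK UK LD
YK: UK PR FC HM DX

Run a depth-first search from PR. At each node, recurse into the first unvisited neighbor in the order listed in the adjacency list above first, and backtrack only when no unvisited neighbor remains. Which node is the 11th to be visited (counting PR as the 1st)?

Visit PR
PR → YK
YK → UK
UK → WK
WK → FC
WK → XM
XM → MI
MI → UX
UX → NA
NA → TU
TU → SN
SN → LD
SN → DX
SN → DH
DH → HM
HM → PZ
HM → GS
GS → NK

Visit order: PR, YK, UK, WK, FC, XM, MI, UX, NA, TU, SN, LD, DX, DH, HM, PZ, GS, NK

SN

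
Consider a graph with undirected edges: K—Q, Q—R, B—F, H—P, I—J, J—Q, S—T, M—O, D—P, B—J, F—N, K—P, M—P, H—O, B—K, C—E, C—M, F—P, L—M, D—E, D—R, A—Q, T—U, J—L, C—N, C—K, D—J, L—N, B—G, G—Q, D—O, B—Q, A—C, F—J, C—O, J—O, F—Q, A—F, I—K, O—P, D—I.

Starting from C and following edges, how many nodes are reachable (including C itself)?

18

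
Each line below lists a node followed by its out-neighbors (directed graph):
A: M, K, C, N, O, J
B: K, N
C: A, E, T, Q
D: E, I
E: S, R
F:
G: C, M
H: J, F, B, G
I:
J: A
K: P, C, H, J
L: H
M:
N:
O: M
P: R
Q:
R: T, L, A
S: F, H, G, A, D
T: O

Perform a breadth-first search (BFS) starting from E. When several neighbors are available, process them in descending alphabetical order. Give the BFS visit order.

Visit E; enqueue S, R → queue [S, R]
Visit S; enqueue H, G, F, D, A → queue [R, H, G, F, D, A]
Visit R; enqueue T, L → queue [H, G, F, D, A, T, L]
Visit H; enqueue J, B → queue [G, F, D, A, T, L, J, B]
Visit G; enqueue M, C → queue [F, D, A, T, L, J, B, M, C]
Visit F → queue [D, A, T, L, J, B, M, C]
Visit D; enqueue I → queue [A, T, L, J, B, M, C, I]
Visit A; enqueue O, N, K → queue [T, L, J, B, M, C, I, O, N, K]
Visit T → queue [L, J, B, M, C, I, O, N, K]
Visit L → queue [J, B, M, C, I, O, N, K]
Visit J → queue [B, M, C, I, O, N, K]
Visit B → queue [M, C, I, O, N, K]
Visit M → queue [C, I, O, N, K]
Visit C; enqueue Q → queue [I, O, N, K, Q]
Visit I → queue [O, N, K, Q]
Visit O → queue [N, K, Q]
Visit N → queue [K, Q]
Visit K; enqueue P → queue [Q, P]
Visit Q → queue [P]
Visit P → queue []

E → S → R → H → G → F → D → A → T → L → J → B → M → C → I → O → N → K → Q → P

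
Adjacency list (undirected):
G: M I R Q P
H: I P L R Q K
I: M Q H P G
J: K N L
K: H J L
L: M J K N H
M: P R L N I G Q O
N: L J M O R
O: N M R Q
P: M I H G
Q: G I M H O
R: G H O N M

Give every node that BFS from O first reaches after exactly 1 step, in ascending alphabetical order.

Level 0: O
Level 1: M, N, Q, R
Level 2: G, H, I, J, L, P
Level 3: K

M, N, Q, R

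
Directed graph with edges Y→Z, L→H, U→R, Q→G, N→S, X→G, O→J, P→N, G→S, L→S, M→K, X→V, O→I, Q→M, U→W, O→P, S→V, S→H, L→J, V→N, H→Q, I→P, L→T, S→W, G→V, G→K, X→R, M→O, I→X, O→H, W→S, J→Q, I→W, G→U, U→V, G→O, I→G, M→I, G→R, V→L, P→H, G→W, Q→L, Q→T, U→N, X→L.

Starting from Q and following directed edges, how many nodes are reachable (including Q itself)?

18

BFS from Q visits: Q, T, M, L, G, O, K, I, S, J, H, W, V, U, R, P, X, N
Reachable nodes: 18 of 20 total.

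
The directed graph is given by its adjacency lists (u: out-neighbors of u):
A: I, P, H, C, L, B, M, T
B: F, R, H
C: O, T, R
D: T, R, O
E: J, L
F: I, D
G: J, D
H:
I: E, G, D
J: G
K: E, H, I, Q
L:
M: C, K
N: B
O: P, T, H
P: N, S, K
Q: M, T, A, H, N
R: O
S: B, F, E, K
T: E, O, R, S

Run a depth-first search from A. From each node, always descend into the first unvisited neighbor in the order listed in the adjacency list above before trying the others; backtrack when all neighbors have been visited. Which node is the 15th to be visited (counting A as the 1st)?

Visit A
A → I
I → E
E → J
J → G
G → D
D → T
T → O
O → P
P → N
N → B
B → F
B → R
B → H
P → S
S → K
K → Q
Q → M
M → C
E → L

Visit order: A, I, E, J, G, D, T, O, P, N, B, F, R, H, S, K, Q, M, C, L

S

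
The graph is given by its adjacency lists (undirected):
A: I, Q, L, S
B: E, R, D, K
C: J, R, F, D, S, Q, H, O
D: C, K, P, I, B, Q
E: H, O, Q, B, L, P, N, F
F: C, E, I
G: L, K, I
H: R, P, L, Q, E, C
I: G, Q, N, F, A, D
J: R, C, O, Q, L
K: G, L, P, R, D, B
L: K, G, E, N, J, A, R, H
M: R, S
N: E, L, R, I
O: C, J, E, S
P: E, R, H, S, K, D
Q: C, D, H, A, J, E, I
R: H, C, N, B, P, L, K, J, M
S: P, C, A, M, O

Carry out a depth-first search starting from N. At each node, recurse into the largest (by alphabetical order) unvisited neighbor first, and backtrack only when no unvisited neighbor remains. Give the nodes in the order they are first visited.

Visit N
N → R
R → P
P → S
S → O
O → J
J → Q
Q → I
I → G
G → L
L → K
K → D
D → C
C → H
H → E
E → F
E → B
L → A
S → M

N -> R -> P -> S -> O -> J -> Q -> I -> G -> L -> K -> D -> C -> H -> E -> F -> B -> A -> M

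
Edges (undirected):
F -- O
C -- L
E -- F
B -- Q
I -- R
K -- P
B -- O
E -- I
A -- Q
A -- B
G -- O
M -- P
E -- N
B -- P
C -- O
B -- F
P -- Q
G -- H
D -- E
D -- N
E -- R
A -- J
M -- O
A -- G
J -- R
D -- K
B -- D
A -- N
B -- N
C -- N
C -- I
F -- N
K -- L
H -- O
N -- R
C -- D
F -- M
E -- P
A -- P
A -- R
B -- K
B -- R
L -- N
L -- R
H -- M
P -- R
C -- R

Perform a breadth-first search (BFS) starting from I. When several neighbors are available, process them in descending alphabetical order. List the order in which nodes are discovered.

I, R, E, C, P, N, L, J, B, A, F, D, O, Q, M, K, G, H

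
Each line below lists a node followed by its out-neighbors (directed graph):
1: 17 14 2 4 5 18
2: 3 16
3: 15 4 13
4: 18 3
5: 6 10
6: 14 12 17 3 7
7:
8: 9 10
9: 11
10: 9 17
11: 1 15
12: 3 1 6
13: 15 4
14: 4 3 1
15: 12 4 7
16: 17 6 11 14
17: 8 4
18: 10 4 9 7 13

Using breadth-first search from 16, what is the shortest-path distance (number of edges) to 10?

Level 0: 16
Level 1: 6, 11, 14, 17
Level 2: 1, 3, 4, 7, 8, 12, 15
Level 3: 2, 5, 9, 10, 13, 18
10 first appears at level 3.

3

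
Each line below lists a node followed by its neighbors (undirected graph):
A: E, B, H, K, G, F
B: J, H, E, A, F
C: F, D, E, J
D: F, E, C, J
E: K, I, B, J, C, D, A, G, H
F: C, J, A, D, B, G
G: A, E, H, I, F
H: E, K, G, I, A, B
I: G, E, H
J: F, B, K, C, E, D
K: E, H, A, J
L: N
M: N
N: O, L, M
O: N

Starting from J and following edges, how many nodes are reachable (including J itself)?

BFS from J visits: J, B, C, D, E, F, K, A, H, G, I
Reachable nodes: 11 of 15 total.

11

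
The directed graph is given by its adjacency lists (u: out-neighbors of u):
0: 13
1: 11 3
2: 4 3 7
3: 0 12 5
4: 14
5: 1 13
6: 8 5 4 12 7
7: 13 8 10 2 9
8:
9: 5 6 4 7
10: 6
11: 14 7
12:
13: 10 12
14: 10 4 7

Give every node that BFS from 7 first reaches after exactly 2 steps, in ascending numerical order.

3, 4, 5, 6, 12

Level 0: 7
Level 1: 2, 8, 9, 10, 13
Level 2: 3, 4, 5, 6, 12
Level 3: 0, 1, 14
Level 4: 11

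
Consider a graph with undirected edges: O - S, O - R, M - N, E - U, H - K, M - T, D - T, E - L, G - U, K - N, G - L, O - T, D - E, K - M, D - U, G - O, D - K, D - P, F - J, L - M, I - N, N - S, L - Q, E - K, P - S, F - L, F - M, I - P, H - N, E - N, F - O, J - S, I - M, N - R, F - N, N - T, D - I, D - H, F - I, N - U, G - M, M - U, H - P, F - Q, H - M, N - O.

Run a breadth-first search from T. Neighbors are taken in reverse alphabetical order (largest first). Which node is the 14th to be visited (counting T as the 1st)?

Visit T; enqueue O, N, M, D → queue [O, N, M, D]
Visit O; enqueue S, R, G, F → queue [N, M, D, S, R, G, F]
Visit N; enqueue U, K, I, H, E → queue [M, D, S, R, G, F, U, K, I, H, E]
Visit M; enqueue L → queue [D, S, R, G, F, U, K, I, H, E, L]
Visit D; enqueue P → queue [S, R, G, F, U, K, I, H, E, L, P]
Visit S; enqueue J → queue [R, G, F, U, K, I, H, E, L, P, J]
Visit R → queue [G, F, U, K, I, H, E, L, P, J]
Visit G → queue [F, U, K, I, H, E, L, P, J]
Visit F; enqueue Q → queue [U, K, I, H, E, L, P, J, Q]
Visit U → queue [K, I, H, E, L, P, J, Q]
Visit K → queue [I, H, E, L, P, J, Q]
Visit I → queue [H, E, L, P, J, Q]
Visit H → queue [E, L, P, J, Q]
Visit E → queue [L, P, J, Q]
Visit L → queue [P, J, Q]
Visit P → queue [J, Q]
Visit J → queue [Q]
Visit Q → queue []

Visit order: T, O, N, M, D, S, R, G, F, U, K, I, H, E, L, P, J, Q

E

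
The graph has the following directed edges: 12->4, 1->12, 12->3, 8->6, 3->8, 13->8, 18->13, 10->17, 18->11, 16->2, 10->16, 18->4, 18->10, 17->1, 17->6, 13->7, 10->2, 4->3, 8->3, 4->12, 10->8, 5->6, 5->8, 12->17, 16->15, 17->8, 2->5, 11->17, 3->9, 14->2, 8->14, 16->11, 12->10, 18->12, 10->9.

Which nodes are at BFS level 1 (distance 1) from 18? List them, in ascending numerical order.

Level 0: 18
Level 1: 4, 10, 11, 12, 13
Level 2: 2, 3, 7, 8, 9, 16, 17
Level 3: 1, 5, 6, 14, 15

4, 10, 11, 12, 13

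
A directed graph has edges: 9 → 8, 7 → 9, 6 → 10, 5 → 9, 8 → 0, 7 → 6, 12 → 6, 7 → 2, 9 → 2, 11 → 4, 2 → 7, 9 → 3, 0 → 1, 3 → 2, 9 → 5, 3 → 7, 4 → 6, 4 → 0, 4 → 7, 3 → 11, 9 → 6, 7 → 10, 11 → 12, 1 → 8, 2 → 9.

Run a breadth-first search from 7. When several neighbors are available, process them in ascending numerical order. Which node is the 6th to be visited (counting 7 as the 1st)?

Visit 7; enqueue 2, 6, 9, 10 → queue [2, 6, 9, 10]
Visit 2 → queue [6, 9, 10]
Visit 6 → queue [9, 10]
Visit 9; enqueue 3, 5, 8 → queue [10, 3, 5, 8]
Visit 10 → queue [3, 5, 8]
Visit 3; enqueue 11 → queue [5, 8, 11]
Visit 5 → queue [8, 11]
Visit 8; enqueue 0 → queue [11, 0]
Visit 11; enqueue 4, 12 → queue [0, 4, 12]
Visit 0; enqueue 1 → queue [4, 12, 1]
Visit 4 → queue [12, 1]
Visit 12 → queue [1]
Visit 1 → queue []

Visit order: 7, 2, 6, 9, 10, 3, 5, 8, 11, 0, 4, 12, 1

3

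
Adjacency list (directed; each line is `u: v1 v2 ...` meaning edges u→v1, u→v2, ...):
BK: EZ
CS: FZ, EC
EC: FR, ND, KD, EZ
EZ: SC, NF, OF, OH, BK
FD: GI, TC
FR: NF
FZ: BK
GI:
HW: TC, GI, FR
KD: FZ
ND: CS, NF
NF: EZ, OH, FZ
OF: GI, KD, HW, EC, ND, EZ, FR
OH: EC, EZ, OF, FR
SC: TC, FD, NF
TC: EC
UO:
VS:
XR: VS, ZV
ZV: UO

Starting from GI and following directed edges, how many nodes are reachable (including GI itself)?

BFS from GI visits: GI
Reachable nodes: 1 of 20 total.

1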